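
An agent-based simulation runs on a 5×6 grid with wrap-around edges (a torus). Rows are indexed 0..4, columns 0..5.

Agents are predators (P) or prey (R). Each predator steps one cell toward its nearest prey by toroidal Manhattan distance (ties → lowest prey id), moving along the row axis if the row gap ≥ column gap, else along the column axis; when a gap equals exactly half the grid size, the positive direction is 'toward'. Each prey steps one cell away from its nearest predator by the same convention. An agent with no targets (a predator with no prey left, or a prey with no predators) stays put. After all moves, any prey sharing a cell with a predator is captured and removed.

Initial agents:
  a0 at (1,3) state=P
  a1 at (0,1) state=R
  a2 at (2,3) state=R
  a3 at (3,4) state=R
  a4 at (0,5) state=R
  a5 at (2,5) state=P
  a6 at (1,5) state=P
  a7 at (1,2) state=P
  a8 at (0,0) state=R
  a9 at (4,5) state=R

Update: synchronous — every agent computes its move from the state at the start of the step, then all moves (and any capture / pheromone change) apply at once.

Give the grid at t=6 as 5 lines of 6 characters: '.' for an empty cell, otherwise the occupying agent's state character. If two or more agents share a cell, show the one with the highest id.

t=1: a0@(2,3):P a1@(4,1):R a2@(3,3):R a3@(4,4):R a4@(4,5):R a5@(2,4):P a6@(0,5):P a7@(0,2):P a8@(4,0):R
t=2: a0@(3,3):P a1@(3,1):R a2@(4,3):R a3@(0,4):R a4@(3,5):R a5@(3,4):P a6@(4,5):P a7@(4,2):P a8@(3,0):R
t=3: a0@(4,3):P a1@(3,0):R a2@(0,3):R a3@(1,4):R a4@(3,0):R a5@(3,5):P a6@(3,5):P a7@(4,3):P a8@(3,1):R
t=4: a0@(0,3):P a1@(3,1):R a2@(1,3):R a3@(2,4):R a4@(3,1):R a5@(3,0):P a6@(3,0):P a7@(0,3):P a8@(3,2):R
t=5: a0@(1,3):P a1@(3,2):R a2@(2,3):R a3@(3,4):R a4@(3,2):R a5@(3,1):P a6@(3,1):P a7@(1,3):P a8@(3,3):R
t=6: a0@(2,3):P a1@(3,3):R a2@(3,3):R a3@(4,4):R a4@(3,3):R a5@(3,2):P a6@(3,2):P a7@(2,3):P a8@(4,3):R

......
......
...P..
..PR..
...RR.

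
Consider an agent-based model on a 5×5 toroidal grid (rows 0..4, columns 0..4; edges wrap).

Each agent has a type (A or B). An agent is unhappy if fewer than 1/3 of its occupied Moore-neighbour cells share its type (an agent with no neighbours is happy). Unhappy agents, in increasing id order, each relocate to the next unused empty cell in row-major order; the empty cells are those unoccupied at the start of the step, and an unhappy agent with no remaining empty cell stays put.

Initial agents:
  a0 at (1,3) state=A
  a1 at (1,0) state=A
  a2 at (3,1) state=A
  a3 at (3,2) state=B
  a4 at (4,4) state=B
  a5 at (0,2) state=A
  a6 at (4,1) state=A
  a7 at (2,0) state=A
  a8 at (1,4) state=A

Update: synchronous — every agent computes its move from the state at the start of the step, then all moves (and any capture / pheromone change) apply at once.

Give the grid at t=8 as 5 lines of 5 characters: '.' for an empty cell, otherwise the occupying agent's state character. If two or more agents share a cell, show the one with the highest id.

.BA..
A..AA
A....
.A...
.A..B

t=1: a0@(1,3):A a1@(1,0):A a2@(3,1):A a3@(0,0):B a4@(4,4):B a5@(0,2):A a6@(4,1):A a7@(2,0):A a8@(1,4):A
t=2: a0@(1,3):A a1@(1,0):A a2@(3,1):A a3@(0,1):B a4@(4,4):B a5@(0,2):A a6@(4,1):A a7@(2,0):A a8@(1,4):A
t=3: a0@(1,3):A a1@(1,0):A a2@(3,1):A a3@(0,0):B a4@(4,4):B a5@(0,2):A a6@(4,1):A a7@(2,0):A a8@(1,4):A
t=4: a0@(1,3):A a1@(1,0):A a2@(3,1):A a3@(0,1):B a4@(4,4):B a5@(0,2):A a6@(4,1):A a7@(2,0):A a8@(1,4):A
t=5: a0@(1,3):A a1@(1,0):A a2@(3,1):A a3@(0,0):B a4@(4,4):B a5@(0,2):A a6@(4,1):A a7@(2,0):A a8@(1,4):A
t=6: a0@(1,3):A a1@(1,0):A a2@(3,1):A a3@(0,1):B a4@(4,4):B a5@(0,2):A a6@(4,1):A a7@(2,0):A a8@(1,4):A
t=7: a0@(1,3):A a1@(1,0):A a2@(3,1):A a3@(0,0):B a4@(4,4):B a5@(0,2):A a6@(4,1):A a7@(2,0):A a8@(1,4):A
t=8: a0@(1,3):A a1@(1,0):A a2@(3,1):A a3@(0,1):B a4@(4,4):B a5@(0,2):A a6@(4,1):A a7@(2,0):A a8@(1,4):A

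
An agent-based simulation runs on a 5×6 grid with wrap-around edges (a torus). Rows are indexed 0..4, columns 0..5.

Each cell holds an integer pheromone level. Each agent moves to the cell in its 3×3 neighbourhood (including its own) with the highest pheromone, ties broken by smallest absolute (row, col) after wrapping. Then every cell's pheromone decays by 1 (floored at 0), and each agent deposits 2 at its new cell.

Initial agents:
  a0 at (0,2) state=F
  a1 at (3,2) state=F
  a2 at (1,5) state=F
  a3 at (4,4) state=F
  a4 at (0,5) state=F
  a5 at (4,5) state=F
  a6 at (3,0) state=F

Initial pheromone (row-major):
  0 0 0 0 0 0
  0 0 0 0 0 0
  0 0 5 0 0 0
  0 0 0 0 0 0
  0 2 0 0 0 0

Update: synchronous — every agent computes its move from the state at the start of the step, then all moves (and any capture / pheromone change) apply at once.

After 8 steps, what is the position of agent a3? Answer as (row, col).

t=1: a0@(4,1) a1@(2,2) a2@(0,0) a3@(0,3) a4@(0,0) a5@(0,0) a6@(4,1) | pheromone: 6 0 0 2 0 0 / 0 0 0 0 0 0 / 0 0 6 0 0 0 / 0 0 0 0 0 0 / 0 5 0 0 0 0
t=2: a0@(0,0) a1@(2,2) a2@(0,0) a3@(0,3) a4@(0,0) a5@(0,0) a6@(0,0) | pheromone: 15 0 0 3 0 0 / 0 0 0 0 0 0 / 0 0 7 0 0 0 / 0 0 0 0 0 0 / 0 4 0 0 0 0
t=3: a0@(0,0) a1@(2,2) a2@(0,0) a3@(0,3) a4@(0,0) a5@(0,0) a6@(0,0) | pheromone: 24 0 0 4 0 0 / 0 0 0 0 0 0 / 0 0 8 0 0 0 / 0 0 0 0 0 0 / 0 3 0 0 0 0
t=4: a0@(0,0) a1@(2,2) a2@(0,0) a3@(0,3) a4@(0,0) a5@(0,0) a6@(0,0) | pheromone: 33 0 0 5 0 0 / 0 0 0 0 0 0 / 0 0 9 0 0 0 / 0 0 0 0 0 0 / 0 2 0 0 0 0
t=5: a0@(0,0) a1@(2,2) a2@(0,0) a3@(0,3) a4@(0,0) a5@(0,0) a6@(0,0) | pheromone: 42 0 0 6 0 0 / 0 0 0 0 0 0 / 0 0 10 0 0 0 / 0 0 0 0 0 0 / 0 1 0 0 0 0
t=6: a0@(0,0) a1@(2,2) a2@(0,0) a3@(0,3) a4@(0,0) a5@(0,0) a6@(0,0) | pheromone: 51 0 0 7 0 0 / 0 0 0 0 0 0 / 0 0 11 0 0 0 / 0 0 0 0 0 0 / 0 0 0 0 0 0
t=7: a0@(0,0) a1@(2,2) a2@(0,0) a3@(0,3) a4@(0,0) a5@(0,0) a6@(0,0) | pheromone: 60 0 0 8 0 0 / 0 0 0 0 0 0 / 0 0 12 0 0 0 / 0 0 0 0 0 0 / 0 0 0 0 0 0
t=8: a0@(0,0) a1@(2,2) a2@(0,0) a3@(0,3) a4@(0,0) a5@(0,0) a6@(0,0) | pheromone: 69 0 0 9 0 0 / 0 0 0 0 0 0 / 0 0 13 0 0 0 / 0 0 0 0 0 0 / 0 0 0 0 0 0

(0, 3)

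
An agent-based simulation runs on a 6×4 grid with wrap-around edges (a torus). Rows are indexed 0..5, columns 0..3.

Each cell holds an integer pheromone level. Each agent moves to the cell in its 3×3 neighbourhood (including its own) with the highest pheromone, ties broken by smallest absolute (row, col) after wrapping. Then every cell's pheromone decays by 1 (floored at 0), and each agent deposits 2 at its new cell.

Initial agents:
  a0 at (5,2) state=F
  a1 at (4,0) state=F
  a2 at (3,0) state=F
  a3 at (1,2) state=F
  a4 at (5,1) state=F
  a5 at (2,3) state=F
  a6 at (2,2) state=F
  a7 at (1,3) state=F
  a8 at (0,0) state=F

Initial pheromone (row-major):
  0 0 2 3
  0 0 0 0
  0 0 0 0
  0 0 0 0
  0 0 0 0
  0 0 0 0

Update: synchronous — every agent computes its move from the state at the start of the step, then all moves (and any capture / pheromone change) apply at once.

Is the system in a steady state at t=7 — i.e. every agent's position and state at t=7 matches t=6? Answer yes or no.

yes

t=1: a0@(0,3) a1@(3,0) a2@(2,0) a3@(0,3) a4@(0,2) a5@(1,0) a6@(1,1) a7@(0,3) a8@(0,3) | pheromone: 0 0 3 10 / 2 2 0 0 / 2 0 0 0 / 2 0 0 0 / 0 0 0 0 / 0 0 0 0
t=2: a0@(0,3) a1@(2,0) a2@(1,0) a3@(0,3) a4@(0,3) a5@(0,3) a6@(0,2) a7@(0,3) a8@(0,3) | pheromone: 0 0 4 21 / 3 1 0 0 / 3 0 0 0 / 1 0 0 0 / 0 0 0 0 / 0 0 0 0
t=3: a0@(0,3) a1@(1,0) a2@(0,3) a3@(0,3) a4@(0,3) a5@(0,3) a6@(0,3) a7@(0,3) a8@(0,3) | pheromone: 0 0 3 36 / 4 0 0 0 / 2 0 0 0 / 0 0 0 0 / 0 0 0 0 / 0 0 0 0
t=4: a0@(0,3) a1@(0,3) a2@(0,3) a3@(0,3) a4@(0,3) a5@(0,3) a6@(0,3) a7@(0,3) a8@(0,3) | pheromone: 0 0 2 53 / 3 0 0 0 / 1 0 0 0 / 0 0 0 0 / 0 0 0 0 / 0 0 0 0
t=5: a0@(0,3) a1@(0,3) a2@(0,3) a3@(0,3) a4@(0,3) a5@(0,3) a6@(0,3) a7@(0,3) a8@(0,3) | pheromone: 0 0 1 70 / 2 0 0 0 / 0 0 0 0 / 0 0 0 0 / 0 0 0 0 / 0 0 0 0
t=6: a0@(0,3) a1@(0,3) a2@(0,3) a3@(0,3) a4@(0,3) a5@(0,3) a6@(0,3) a7@(0,3) a8@(0,3) | pheromone: 0 0 0 87 / 1 0 0 0 / 0 0 0 0 / 0 0 0 0 / 0 0 0 0 / 0 0 0 0
t=7: a0@(0,3) a1@(0,3) a2@(0,3) a3@(0,3) a4@(0,3) a5@(0,3) a6@(0,3) a7@(0,3) a8@(0,3) | pheromone: 0 0 0 104 / 0 0 0 0 / 0 0 0 0 / 0 0 0 0 / 0 0 0 0 / 0 0 0 0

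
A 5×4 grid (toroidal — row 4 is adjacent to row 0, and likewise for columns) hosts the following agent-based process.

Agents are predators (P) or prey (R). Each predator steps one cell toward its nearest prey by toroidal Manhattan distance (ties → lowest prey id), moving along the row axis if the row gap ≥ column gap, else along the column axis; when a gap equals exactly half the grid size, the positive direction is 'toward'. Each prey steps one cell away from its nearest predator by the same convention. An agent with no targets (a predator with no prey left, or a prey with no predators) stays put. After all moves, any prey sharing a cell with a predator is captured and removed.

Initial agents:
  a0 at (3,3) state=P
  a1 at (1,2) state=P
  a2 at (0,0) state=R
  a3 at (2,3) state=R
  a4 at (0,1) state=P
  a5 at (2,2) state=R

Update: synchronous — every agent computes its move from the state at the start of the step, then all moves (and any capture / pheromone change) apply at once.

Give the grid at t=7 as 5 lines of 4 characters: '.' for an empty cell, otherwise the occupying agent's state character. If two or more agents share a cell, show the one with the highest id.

PPP.
....
....
....
....

t=1: a0@(2,3):P a1@(2,2):P a2@(0,3):R a3@(1,3):R a4@(0,0):P a5@(3,2):R
t=2: a0@(1,3):P a1@(3,2):P a2@(0,2):R a4@(0,3):P a5@(4,2):R
t=3: a0@(0,3):P a1@(4,2):P a2@(0,1):R a4@(0,2):P
t=4: a0@(0,0):P a1@(0,2):P a4@(0,1):P
t=5: (unchanged — steady state)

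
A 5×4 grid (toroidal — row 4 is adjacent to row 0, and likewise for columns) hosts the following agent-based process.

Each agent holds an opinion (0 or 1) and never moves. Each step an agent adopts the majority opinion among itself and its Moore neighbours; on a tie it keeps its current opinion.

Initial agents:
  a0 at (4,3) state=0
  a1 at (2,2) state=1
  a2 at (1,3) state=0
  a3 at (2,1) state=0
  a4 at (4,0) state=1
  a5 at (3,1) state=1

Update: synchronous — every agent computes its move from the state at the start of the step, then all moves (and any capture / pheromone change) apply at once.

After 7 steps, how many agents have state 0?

t=1: a0@(4,3):0 a1@(2,2):1 a2@(1,3):0 a3@(2,1):1 a4@(4,0):1 a5@(3,1):1
t=2: (unchanged — steady state)

2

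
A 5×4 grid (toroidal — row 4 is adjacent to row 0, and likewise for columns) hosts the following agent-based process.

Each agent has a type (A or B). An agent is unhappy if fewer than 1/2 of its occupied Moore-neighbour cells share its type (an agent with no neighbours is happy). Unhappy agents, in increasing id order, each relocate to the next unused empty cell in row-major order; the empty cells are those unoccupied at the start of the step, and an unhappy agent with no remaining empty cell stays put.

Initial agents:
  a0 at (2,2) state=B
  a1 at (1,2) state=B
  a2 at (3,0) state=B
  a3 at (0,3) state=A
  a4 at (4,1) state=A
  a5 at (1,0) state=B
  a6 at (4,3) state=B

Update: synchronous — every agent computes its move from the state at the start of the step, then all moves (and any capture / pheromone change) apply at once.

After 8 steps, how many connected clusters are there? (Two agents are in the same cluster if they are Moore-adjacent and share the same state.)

t=1: a0@(2,2):B a1@(1,2):B a2@(3,0):B a3@(0,0):A a4@(0,1):A a5@(0,2):B a6@(4,3):B
t=2: a0@(2,2):B a1@(1,2):B a2@(3,0):B a3@(0,0):A a4@(0,3):A a5@(0,2):B a6@(4,3):B
t=3: a0@(2,2):B a1@(1,2):B a2@(3,0):B a3@(0,0):A a4@(0,1):A a5@(0,2):B a6@(4,3):B
t=4: a0@(2,2):B a1@(1,2):B a2@(3,0):B a3@(0,0):A a4@(0,3):A a5@(0,2):B a6@(4,3):B
t=5: a0@(2,2):B a1@(1,2):B a2@(3,0):B a3@(0,0):A a4@(0,1):A a5@(0,2):B a6@(4,3):B
t=6: a0@(2,2):B a1@(1,2):B a2@(3,0):B a3@(0,0):A a4@(0,3):A a5@(0,2):B a6@(4,3):B
t=7: a0@(2,2):B a1@(1,2):B a2@(3,0):B a3@(0,0):A a4@(0,1):A a5@(0,2):B a6@(4,3):B
t=8: a0@(2,2):B a1@(1,2):B a2@(3,0):B a3@(0,0):A a4@(0,3):A a5@(0,2):B a6@(4,3):B

2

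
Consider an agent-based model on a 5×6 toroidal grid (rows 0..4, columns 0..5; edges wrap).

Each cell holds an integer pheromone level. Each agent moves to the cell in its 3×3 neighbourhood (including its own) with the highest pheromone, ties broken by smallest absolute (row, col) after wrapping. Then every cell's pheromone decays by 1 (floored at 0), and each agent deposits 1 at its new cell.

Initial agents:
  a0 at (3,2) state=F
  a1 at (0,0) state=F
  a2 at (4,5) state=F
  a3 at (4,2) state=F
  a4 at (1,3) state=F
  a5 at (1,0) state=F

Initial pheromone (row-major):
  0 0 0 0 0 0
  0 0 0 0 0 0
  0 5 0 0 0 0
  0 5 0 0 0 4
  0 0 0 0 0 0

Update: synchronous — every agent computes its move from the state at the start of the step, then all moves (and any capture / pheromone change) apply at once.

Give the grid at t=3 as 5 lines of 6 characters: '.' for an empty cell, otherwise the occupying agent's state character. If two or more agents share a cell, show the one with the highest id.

t=1: a0@(2,1) a1@(0,0) a2@(3,5) a3@(3,1) a4@(0,2) a5@(2,1) | pheromone: 1 0 1 0 0 0 / 0 0 0 0 0 0 / 0 6 0 0 0 0 / 0 5 0 0 0 4 / 0 0 0 0 0 0
t=2: a0@(2,1) a1@(0,0) a2@(3,5) a3@(2,1) a4@(0,2) a5@(2,1) | pheromone: 1 0 1 0 0 0 / 0 0 0 0 0 0 / 0 8 0 0 0 0 / 0 4 0 0 0 4 / 0 0 0 0 0 0
t=3: a0@(2,1) a1@(0,0) a2@(3,5) a3@(2,1) a4@(0,2) a5@(2,1) | pheromone: 1 0 1 0 0 0 / 0 0 0 0 0 0 / 0 10 0 0 0 0 / 0 3 0 0 0 4 / 0 0 0 0 0 0

F.F...
......
.F....
.....F
......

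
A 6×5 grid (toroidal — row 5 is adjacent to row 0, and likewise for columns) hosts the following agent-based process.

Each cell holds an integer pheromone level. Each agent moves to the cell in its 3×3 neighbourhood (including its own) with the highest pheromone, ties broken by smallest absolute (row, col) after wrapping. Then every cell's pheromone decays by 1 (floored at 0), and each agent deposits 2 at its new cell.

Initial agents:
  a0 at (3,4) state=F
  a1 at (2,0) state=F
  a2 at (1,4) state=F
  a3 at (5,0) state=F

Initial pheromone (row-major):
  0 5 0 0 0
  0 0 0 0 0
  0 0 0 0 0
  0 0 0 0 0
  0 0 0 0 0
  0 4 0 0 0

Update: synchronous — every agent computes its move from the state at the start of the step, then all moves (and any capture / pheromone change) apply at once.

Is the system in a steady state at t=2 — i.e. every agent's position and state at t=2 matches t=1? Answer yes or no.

no

t=1: a0@(2,0) a1@(1,0) a2@(0,0) a3@(0,1) | pheromone: 2 6 0 0 0 / 2 0 0 0 0 / 2 0 0 0 0 / 0 0 0 0 0 / 0 0 0 0 0 / 0 3 0 0 0
t=2: a0@(1,0) a1@(0,1) a2@(0,1) a3@(0,1) | pheromone: 1 11 0 0 0 / 3 0 0 0 0 / 1 0 0 0 0 / 0 0 0 0 0 / 0 0 0 0 0 / 0 2 0 0 0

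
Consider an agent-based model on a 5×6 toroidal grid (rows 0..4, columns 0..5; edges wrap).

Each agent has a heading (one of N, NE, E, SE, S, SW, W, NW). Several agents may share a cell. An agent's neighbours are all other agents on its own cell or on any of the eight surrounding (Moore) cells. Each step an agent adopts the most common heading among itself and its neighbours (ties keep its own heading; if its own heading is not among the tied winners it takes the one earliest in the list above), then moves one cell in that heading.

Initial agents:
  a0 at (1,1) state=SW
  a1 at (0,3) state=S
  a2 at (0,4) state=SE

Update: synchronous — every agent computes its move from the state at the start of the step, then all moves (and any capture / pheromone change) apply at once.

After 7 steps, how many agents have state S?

1

t=1: a0@(2,0):SW a1@(1,3):S a2@(1,5):SE
t=2: a0@(3,5):SW a1@(2,3):S a2@(2,0):SE
t=3: a0@(4,4):SW a1@(3,3):S a2@(3,1):SE
t=4: a0@(0,3):SW a1@(4,3):S a2@(4,2):SE
t=5: a0@(1,2):SW a1@(0,3):S a2@(0,3):SE
t=6: a0@(2,1):SW a1@(1,3):S a2@(1,4):SE
t=7: a0@(3,0):SW a1@(2,3):S a2@(2,5):SE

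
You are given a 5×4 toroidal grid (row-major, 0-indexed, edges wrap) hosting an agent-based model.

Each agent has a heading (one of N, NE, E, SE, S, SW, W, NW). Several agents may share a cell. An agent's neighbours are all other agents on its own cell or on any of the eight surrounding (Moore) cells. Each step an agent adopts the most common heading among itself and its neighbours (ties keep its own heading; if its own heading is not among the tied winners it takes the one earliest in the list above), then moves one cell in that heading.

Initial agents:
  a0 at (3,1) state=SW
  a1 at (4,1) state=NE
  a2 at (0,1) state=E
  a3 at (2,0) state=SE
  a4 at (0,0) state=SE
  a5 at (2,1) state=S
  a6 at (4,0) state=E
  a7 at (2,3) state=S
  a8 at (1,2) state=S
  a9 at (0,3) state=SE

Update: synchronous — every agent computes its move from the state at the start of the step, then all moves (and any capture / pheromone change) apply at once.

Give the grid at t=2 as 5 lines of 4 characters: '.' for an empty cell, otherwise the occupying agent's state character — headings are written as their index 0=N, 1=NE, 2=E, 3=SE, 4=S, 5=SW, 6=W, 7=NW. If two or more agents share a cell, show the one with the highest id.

t=1: a0@(4,0):SW a1@(4,2):E a2@(0,2):E a3@(3,0):S a4@(1,1):SE a5@(3,1):S a6@(4,1):E a7@(3,3):S a8@(2,2):S a9@(1,0):SE
t=2: a0@(0,0):S a1@(4,3):E a2@(0,3):E a3@(4,0):S a4@(2,2):SE a5@(4,1):S a6@(4,2):E a7@(4,3):S a8@(3,2):S a9@(2,1):SE

4..2
....
.33.
..4.
4424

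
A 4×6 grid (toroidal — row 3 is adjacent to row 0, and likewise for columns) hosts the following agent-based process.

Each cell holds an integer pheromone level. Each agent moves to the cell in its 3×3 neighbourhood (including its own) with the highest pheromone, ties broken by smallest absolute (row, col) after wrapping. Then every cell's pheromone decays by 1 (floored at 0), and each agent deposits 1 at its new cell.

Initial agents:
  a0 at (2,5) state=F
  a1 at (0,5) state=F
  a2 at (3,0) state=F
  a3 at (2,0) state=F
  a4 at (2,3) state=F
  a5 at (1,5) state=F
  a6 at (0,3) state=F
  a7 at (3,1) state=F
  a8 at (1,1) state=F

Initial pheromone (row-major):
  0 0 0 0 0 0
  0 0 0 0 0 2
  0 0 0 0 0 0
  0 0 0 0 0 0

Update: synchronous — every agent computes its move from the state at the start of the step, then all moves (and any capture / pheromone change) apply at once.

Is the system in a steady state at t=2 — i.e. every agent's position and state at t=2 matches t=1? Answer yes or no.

no

t=1: a0@(1,5) a1@(1,5) a2@(0,0) a3@(1,5) a4@(1,2) a5@(1,5) a6@(0,2) a7@(0,0) a8@(0,0) | pheromone: 3 0 1 0 0 0 / 0 0 1 0 0 5 / 0 0 0 0 0 0 / 0 0 0 0 0 0
t=2: a0@(1,5) a1@(1,5) a2@(1,5) a3@(1,5) a4@(0,2) a5@(1,5) a6@(0,2) a7@(1,5) a8@(1,5) | pheromone: 2 0 2 0 0 0 / 0 0 0 0 0 11 / 0 0 0 0 0 0 / 0 0 0 0 0 0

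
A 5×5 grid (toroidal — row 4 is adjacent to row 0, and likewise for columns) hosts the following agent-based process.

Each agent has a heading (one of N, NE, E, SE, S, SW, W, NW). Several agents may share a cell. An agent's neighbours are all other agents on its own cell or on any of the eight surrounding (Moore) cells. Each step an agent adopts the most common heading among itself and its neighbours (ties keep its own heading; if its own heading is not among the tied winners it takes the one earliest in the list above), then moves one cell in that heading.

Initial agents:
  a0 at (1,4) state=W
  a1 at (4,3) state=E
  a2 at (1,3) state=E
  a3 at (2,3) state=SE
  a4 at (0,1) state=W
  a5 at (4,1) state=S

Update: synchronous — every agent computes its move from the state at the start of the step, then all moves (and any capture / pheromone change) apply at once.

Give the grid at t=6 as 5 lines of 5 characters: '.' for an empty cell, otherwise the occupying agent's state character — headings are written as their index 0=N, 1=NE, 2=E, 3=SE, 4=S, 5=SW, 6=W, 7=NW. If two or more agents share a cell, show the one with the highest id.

2....
...66
...6.
.....
....2

t=1: a0@(1,3):W a1@(4,4):E a2@(1,4):E a3@(3,4):SE a4@(0,0):W a5@(0,1):S
t=2: a0@(1,2):W a1@(4,0):E a2@(1,3):W a3@(4,0):SE a4@(0,1):E a5@(1,1):S
t=3: a0@(1,1):W a1@(4,1):E a2@(1,2):W a3@(4,1):E a4@(0,2):E a5@(2,1):S
t=4: a0@(1,0):W a1@(4,2):E a2@(1,1):W a3@(4,2):E a4@(0,3):E a5@(2,0):W
t=5: a0@(1,4):W a1@(4,3):E a2@(1,0):W a3@(4,3):E a4@(0,4):E a5@(2,4):W
t=6: a0@(1,3):W a1@(4,4):E a2@(1,4):W a3@(4,4):E a4@(0,0):E a5@(2,3):W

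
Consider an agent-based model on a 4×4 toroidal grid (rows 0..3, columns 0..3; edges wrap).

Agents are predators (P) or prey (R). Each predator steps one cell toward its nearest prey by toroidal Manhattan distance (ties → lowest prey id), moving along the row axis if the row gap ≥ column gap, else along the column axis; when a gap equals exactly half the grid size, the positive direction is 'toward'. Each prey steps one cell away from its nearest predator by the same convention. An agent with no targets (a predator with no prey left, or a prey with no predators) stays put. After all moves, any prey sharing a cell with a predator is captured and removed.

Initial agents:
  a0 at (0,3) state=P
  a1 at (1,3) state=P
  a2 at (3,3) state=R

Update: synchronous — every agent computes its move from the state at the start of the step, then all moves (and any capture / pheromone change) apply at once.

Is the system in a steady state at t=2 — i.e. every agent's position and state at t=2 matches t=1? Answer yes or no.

yes

t=1: a0@(3,3):P a1@(2,3):P
t=2: (unchanged — steady state)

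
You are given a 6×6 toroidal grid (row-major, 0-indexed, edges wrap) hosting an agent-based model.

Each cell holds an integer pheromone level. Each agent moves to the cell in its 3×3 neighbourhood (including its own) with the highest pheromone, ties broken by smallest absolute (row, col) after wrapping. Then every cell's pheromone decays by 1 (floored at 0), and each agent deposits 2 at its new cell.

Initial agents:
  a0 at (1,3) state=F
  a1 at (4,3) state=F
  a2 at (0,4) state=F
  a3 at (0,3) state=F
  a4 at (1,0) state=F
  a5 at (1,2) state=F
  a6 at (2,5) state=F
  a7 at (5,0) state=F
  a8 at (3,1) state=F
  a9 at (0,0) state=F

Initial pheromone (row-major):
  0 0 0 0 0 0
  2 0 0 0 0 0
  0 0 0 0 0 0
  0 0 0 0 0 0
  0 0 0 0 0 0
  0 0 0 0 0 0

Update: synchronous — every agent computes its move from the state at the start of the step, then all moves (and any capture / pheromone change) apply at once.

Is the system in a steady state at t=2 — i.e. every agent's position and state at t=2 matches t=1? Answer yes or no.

no

t=1: a0@(0,2) a1@(3,2) a2@(0,3) a3@(0,2) a4@(1,0) a5@(0,1) a6@(1,0) a7@(0,0) a8@(2,0) a9@(1,0) | pheromone: 2 2 4 2 0 0 / 7 0 0 0 0 0 / 2 0 0 0 0 0 / 0 0 2 0 0 0 / 0 0 0 0 0 0 / 0 0 0 0 0 0
t=2: a0@(0,2) a1@(3,2) a2@(0,2) a3@(0,2) a4@(1,0) a5@(1,0) a6@(1,0) a7@(1,0) a8@(1,0) a9@(1,0) | pheromone: 1 1 9 1 0 0 / 18 0 0 0 0 0 / 1 0 0 0 0 0 / 0 0 3 0 0 0 / 0 0 0 0 0 0 / 0 0 0 0 0 0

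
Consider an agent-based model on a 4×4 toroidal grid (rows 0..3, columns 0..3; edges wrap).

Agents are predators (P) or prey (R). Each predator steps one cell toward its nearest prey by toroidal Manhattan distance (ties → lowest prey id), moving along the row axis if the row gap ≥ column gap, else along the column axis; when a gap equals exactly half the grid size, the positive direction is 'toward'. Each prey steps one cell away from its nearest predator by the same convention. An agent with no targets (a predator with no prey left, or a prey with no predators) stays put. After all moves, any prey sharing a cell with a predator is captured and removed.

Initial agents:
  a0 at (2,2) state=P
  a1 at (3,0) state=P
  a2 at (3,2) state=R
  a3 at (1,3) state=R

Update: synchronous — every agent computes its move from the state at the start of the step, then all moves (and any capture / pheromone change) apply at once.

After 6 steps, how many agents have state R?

t=1: a0@(3,2):P a1@(3,1):P a2@(0,2):R a3@(0,3):R
t=2: a0@(0,2):P a1@(0,1):P a2@(1,2):R a3@(1,3):R
t=3: a0@(1,2):P a1@(1,1):P a2@(2,2):R a3@(2,3):R
t=4: a0@(2,2):P a1@(2,1):P a2@(3,2):R a3@(3,3):R
t=5: a0@(3,2):P a1@(3,1):P a2@(0,2):R a3@(0,3):R
t=6: a0@(0,2):P a1@(0,1):P a2@(1,2):R a3@(1,3):R

2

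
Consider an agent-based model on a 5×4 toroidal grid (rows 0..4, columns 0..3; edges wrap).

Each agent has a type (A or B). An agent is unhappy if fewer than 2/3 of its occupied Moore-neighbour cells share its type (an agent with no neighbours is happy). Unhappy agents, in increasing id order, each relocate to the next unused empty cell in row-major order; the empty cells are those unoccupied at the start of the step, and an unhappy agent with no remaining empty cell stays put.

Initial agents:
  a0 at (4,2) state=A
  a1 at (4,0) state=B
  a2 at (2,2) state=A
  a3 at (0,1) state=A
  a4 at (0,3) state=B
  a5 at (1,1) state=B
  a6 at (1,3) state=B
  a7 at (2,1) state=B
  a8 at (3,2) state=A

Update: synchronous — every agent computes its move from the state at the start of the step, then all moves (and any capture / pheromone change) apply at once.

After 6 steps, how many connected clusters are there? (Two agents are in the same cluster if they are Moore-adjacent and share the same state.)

t=1: a0@(4,2):A a1@(0,0):B a2@(0,2):A a3@(1,0):A a4@(0,3):B a5@(1,2):B a6@(2,0):B a7@(2,3):B a8@(3,2):A
t=2: a0@(4,2):A a1@(0,1):B a2@(1,1):A a3@(1,3):A a4@(2,1):B a5@(1,2):B a6@(2,2):B a7@(3,0):B a8@(3,1):A
t=3: a0@(0,0):A a1@(0,2):B a2@(0,3):A a3@(1,0):A a4@(2,0):B a5@(2,3):B a6@(3,2):B a7@(3,3):B a8@(4,0):A
t=4: a0@(0,0):A a1@(0,1):B a2@(0,3):A a3@(1,1):A a4@(2,0):B a5@(2,3):B a6@(3,2):B a7@(3,3):B a8@(4,0):A
t=5: a0@(0,0):A a1@(0,2):B a2@(0,3):A a3@(1,0):A a4@(2,0):B a5@(2,3):B a6@(3,2):B a7@(3,3):B a8@(1,2):A
t=6: a0@(0,0):A a1@(0,1):B a2@(0,3):A a3@(1,1):A a4@(2,0):B a5@(1,3):B a6@(3,2):B a7@(3,3):B a8@(2,1):A

3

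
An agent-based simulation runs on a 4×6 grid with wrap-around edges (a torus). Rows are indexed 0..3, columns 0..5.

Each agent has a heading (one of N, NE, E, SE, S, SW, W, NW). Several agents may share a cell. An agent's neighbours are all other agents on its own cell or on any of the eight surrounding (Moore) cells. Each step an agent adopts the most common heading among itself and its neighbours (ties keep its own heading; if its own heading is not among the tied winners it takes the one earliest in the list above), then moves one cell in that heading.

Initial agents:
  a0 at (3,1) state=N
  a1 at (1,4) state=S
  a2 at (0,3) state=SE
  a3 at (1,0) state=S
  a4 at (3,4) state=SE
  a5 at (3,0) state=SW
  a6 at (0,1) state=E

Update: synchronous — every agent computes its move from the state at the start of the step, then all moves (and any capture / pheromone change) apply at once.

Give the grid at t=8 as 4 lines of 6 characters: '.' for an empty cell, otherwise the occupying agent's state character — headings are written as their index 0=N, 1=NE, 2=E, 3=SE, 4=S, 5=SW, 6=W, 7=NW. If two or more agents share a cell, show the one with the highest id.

3....3
4...4.
......
33....

t=1: a0@(2,1):N a1@(2,4):S a2@(1,4):SE a3@(2,0):S a4@(0,5):SE a5@(0,5):SW a6@(0,2):E
t=2: a0@(1,1):N a1@(3,4):S a2@(2,5):SE a3@(3,0):S a4@(1,0):SE a5@(1,0):SE a6@(0,3):E
t=3: a0@(2,2):SE a1@(0,4):S a2@(3,0):SE a3@(0,0):S a4@(2,1):SE a5@(2,1):SE a6@(0,4):E
t=4: a0@(3,3):SE a1@(1,4):S a2@(0,1):SE a3@(1,0):S a4@(3,2):SE a5@(3,2):SE a6@(0,5):E
t=5: a0@(0,4):SE a1@(2,4):S a2@(1,2):SE a3@(2,0):S a4@(0,3):SE a5@(0,3):SE a6@(1,5):S
t=6: a0@(1,5):SE a1@(3,4):S a2@(2,3):SE a3@(3,0):S a4@(1,4):SE a5@(1,4):SE a6@(2,5):S
t=7: a0@(2,0):SE a1@(0,4):S a2@(3,4):SE a3@(0,0):S a4@(2,5):SE a5@(2,5):SE a6@(3,5):S
t=8: a0@(3,1):SE a1@(1,4):S a2@(0,5):SE a3@(1,0):S a4@(3,0):SE a5@(3,0):SE a6@(0,0):SE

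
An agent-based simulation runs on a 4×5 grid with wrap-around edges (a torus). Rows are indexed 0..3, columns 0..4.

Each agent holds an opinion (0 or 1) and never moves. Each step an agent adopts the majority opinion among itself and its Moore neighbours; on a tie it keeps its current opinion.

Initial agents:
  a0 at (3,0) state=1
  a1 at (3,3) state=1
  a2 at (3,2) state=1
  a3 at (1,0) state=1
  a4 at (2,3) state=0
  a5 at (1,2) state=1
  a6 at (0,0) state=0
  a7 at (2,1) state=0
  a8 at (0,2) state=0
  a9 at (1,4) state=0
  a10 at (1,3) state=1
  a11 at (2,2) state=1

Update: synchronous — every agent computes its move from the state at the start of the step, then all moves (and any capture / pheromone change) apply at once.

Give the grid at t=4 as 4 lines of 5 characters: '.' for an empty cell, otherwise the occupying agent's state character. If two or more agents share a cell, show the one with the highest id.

0.1..
0.110
.111.
0.11.

t=1: a0@(3,0):0 a1@(3,3):1 a2@(3,2):1 a3@(1,0):0 a4@(2,3):1 a5@(1,2):1 a6@(0,0):0 a7@(2,1):1 a8@(0,2):1 a9@(1,4):0 a10@(1,3):1 a11@(2,2):1
t=2: (unchanged — steady state)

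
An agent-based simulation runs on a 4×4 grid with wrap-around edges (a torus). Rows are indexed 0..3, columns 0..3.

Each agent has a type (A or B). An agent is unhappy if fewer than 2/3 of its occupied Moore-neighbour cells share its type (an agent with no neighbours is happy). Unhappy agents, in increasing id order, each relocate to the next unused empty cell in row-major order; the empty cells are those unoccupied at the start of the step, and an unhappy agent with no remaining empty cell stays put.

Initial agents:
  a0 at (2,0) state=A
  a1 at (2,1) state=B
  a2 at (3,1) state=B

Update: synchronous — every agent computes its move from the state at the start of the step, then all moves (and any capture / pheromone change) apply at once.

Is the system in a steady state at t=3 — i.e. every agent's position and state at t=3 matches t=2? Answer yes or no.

no

t=1: a0@(0,0):A a1@(0,1):B a2@(0,2):B
t=2: a0@(0,3):A a1@(1,0):B a2@(0,2):B
t=3: a0@(0,0):A a1@(0,1):B a2@(1,1):B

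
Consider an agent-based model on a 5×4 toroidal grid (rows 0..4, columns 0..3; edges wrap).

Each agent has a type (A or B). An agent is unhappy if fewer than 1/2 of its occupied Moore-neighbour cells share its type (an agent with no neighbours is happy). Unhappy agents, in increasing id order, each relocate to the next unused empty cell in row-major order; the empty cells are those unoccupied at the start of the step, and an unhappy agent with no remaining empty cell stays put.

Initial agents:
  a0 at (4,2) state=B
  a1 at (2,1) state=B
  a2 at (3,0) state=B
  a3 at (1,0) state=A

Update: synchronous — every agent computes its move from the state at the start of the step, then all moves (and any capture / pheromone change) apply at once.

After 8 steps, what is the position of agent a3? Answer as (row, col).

(0, 0)

t=1: a0@(4,2):B a1@(2,1):B a2@(3,0):B a3@(0,0):A
t=2: (unchanged — steady state)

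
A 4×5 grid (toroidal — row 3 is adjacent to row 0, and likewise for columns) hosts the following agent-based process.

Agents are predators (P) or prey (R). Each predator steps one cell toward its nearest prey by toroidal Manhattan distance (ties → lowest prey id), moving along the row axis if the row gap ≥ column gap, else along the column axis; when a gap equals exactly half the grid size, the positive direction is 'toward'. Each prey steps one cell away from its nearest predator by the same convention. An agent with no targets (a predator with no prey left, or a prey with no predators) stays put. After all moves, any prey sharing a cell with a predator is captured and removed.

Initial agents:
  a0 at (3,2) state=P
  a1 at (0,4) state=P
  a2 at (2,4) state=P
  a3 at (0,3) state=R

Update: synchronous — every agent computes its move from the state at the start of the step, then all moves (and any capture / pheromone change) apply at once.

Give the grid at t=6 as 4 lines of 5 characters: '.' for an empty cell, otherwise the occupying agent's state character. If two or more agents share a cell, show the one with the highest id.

t=1: a0@(0,2):P a1@(0,3):P a2@(3,4):P
t=2: (unchanged — steady state)

..PP.
.....
.....
....P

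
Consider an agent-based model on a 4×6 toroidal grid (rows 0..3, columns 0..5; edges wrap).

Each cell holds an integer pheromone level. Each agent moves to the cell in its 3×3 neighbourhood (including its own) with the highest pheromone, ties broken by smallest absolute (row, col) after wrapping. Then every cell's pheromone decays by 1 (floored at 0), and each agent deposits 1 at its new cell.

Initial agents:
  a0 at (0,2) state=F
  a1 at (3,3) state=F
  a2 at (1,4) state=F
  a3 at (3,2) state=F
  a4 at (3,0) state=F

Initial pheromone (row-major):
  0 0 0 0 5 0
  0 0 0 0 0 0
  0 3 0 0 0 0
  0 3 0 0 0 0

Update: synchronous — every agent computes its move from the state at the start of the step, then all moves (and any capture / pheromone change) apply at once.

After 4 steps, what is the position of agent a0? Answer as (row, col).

(2, 1)

t=1: a0@(3,1) a1@(0,4) a2@(0,4) a3@(2,1) a4@(2,1) | pheromone: 0 0 0 0 6 0 / 0 0 0 0 0 0 / 0 4 0 0 0 0 / 0 3 0 0 0 0
t=2: a0@(2,1) a1@(0,4) a2@(0,4) a3@(2,1) a4@(2,1) | pheromone: 0 0 0 0 7 0 / 0 0 0 0 0 0 / 0 6 0 0 0 0 / 0 2 0 0 0 0
t=3: a0@(2,1) a1@(0,4) a2@(0,4) a3@(2,1) a4@(2,1) | pheromone: 0 0 0 0 8 0 / 0 0 0 0 0 0 / 0 8 0 0 0 0 / 0 1 0 0 0 0
t=4: a0@(2,1) a1@(0,4) a2@(0,4) a3@(2,1) a4@(2,1) | pheromone: 0 0 0 0 9 0 / 0 0 0 0 0 0 / 0 10 0 0 0 0 / 0 0 0 0 0 0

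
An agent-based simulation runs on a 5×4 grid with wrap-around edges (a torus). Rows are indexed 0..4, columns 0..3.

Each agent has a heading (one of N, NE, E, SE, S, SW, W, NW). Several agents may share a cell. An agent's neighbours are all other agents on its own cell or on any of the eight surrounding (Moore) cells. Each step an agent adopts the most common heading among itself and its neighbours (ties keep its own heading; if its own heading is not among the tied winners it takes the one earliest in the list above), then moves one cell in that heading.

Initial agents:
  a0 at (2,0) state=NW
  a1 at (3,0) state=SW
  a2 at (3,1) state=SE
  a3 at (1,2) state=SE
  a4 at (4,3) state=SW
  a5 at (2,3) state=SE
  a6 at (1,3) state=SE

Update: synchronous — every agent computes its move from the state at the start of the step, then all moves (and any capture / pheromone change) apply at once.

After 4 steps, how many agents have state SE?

7

t=1: a0@(3,1):SE a1@(4,3):SW a2@(4,2):SE a3@(2,3):SE a4@(0,2):SW a5@(3,0):SE a6@(2,0):SE
t=2: a0@(4,2):SE a1@(0,2):SW a2@(0,3):SE a3@(3,0):SE a4@(1,1):SW a5@(4,1):SE a6@(3,1):SE
t=3: a0@(0,3):SE a1@(1,3):SE a2@(1,0):SE a3@(4,1):SE a4@(2,0):SW a5@(0,2):SE a6@(4,2):SE
t=4: a0@(1,0):SE a1@(2,0):SE a2@(2,1):SE a3@(0,2):SE a4@(3,1):SE a5@(1,3):SE a6@(0,3):SE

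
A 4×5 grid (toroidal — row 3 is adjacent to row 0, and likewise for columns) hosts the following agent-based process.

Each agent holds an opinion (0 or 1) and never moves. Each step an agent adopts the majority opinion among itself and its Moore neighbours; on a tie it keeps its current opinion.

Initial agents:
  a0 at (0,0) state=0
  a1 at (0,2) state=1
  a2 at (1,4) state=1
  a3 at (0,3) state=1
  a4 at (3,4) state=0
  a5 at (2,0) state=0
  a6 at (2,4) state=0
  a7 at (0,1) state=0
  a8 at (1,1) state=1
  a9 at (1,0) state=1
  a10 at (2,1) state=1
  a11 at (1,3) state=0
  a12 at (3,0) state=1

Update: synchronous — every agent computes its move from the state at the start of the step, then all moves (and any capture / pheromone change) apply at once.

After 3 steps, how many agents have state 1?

13

t=1: a0@(0,0):1 a1@(0,2):1 a2@(1,4):0 a3@(0,3):1 a4@(3,4):0 a5@(2,0):1 a6@(2,4):0 a7@(0,1):1 a8@(1,1):1 a9@(1,0):1 a10@(2,1):1 a11@(1,3):1 a12@(3,0):0
t=2: a0@(0,0):1 a1@(0,2):1 a2@(1,4):1 a3@(0,3):1 a4@(3,4):0 a5@(2,0):1 a6@(2,4):0 a7@(0,1):1 a8@(1,1):1 a9@(1,0):1 a10@(2,1):1 a11@(1,3):1 a12@(3,0):1
t=3: a0@(0,0):1 a1@(0,2):1 a2@(1,4):1 a3@(0,3):1 a4@(3,4):1 a5@(2,0):1 a6@(2,4):1 a7@(0,1):1 a8@(1,1):1 a9@(1,0):1 a10@(2,1):1 a11@(1,3):1 a12@(3,0):1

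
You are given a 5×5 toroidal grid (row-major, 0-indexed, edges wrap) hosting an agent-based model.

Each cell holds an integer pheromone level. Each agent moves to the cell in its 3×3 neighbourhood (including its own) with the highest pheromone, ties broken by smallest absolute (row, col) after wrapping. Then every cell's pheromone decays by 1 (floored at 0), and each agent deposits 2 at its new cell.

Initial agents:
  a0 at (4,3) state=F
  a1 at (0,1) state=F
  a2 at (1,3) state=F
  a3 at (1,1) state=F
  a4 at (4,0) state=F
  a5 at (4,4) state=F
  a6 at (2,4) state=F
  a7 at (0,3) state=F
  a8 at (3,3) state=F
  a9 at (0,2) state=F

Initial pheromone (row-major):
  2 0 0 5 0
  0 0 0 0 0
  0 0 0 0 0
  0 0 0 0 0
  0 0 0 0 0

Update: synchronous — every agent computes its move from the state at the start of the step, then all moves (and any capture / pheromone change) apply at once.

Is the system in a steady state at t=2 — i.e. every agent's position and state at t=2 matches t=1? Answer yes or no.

t=1: a0@(0,3) a1@(0,0) a2@(0,3) a3@(0,0) a4@(0,0) a5@(0,3) a6@(1,0) a7@(0,3) a8@(2,2) a9@(0,3) | pheromone: 7 0 0 14 0 / 2 0 0 0 0 / 0 0 2 0 0 / 0 0 0 0 0 / 0 0 0 0 0
t=2: a0@(0,3) a1@(0,0) a2@(0,3) a3@(0,0) a4@(0,0) a5@(0,3) a6@(0,0) a7@(0,3) a8@(2,2) a9@(0,3) | pheromone: 14 0 0 23 0 / 1 0 0 0 0 / 0 0 3 0 0 / 0 0 0 0 0 / 0 0 0 0 0

no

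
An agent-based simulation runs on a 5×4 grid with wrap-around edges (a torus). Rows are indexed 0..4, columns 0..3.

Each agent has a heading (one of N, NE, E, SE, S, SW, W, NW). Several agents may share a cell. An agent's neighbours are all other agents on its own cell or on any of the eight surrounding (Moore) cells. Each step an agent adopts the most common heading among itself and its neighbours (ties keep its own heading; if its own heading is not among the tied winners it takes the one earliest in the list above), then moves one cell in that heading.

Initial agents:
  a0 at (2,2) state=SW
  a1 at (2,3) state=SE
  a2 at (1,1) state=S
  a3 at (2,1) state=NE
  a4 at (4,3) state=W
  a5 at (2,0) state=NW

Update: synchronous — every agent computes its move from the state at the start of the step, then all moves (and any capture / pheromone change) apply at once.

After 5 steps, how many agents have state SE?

t=1: a0@(3,1):SW a1@(3,0):SE a2@(2,1):S a3@(1,2):NE a4@(4,2):W a5@(1,3):NW
t=2: a0@(4,0):SW a1@(4,1):SE a2@(3,1):S a3@(0,3):NE a4@(4,1):W a5@(0,2):NW
t=3: a0@(0,3):SW a1@(0,2):SE a2@(4,1):S a3@(4,0):NE a4@(4,0):W a5@(4,1):NW
t=4: a0@(1,2):SW a1@(1,3):SE a2@(0,1):S a3@(3,1):NE a4@(4,3):W a5@(3,0):NW
t=5: a0@(2,1):SW a1@(2,0):SE a2@(1,1):S a3@(2,2):NE a4@(4,2):W a5@(2,3):NW

1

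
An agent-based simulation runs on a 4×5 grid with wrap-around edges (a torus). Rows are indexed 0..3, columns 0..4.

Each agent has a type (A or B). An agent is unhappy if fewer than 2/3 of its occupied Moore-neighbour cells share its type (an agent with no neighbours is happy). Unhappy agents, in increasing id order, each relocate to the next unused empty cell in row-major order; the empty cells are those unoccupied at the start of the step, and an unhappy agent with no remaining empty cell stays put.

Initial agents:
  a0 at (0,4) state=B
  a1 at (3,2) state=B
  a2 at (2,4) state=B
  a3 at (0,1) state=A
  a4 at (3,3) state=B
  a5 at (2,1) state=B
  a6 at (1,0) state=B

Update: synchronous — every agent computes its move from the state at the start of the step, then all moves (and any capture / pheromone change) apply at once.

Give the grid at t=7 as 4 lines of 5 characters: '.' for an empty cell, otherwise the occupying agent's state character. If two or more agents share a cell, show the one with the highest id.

t=1: a0@(0,4):B a1@(3,2):B a2@(2,4):B a3@(0,0):A a4@(3,3):B a5@(2,1):B a6@(1,0):B
t=2: a0@(0,4):B a1@(3,2):B a2@(2,4):B a3@(0,1):A a4@(3,3):B a5@(2,1):B a6@(1,0):B
t=3: a0@(0,4):B a1@(3,2):B a2@(2,4):B a3@(0,0):A a4@(3,3):B a5@(2,1):B a6@(1,0):B
t=4: a0@(0,4):B a1@(3,2):B a2@(2,4):B a3@(0,1):A a4@(3,3):B a5@(2,1):B a6@(1,0):B
t=5: a0@(0,4):B a1@(3,2):B a2@(2,4):B a3@(0,0):A a4@(3,3):B a5@(2,1):B a6@(1,0):B
t=6: a0@(0,4):B a1@(3,2):B a2@(2,4):B a3@(0,1):A a4@(3,3):B a5@(2,1):B a6@(1,0):B
t=7: a0@(0,4):B a1@(3,2):B a2@(2,4):B a3@(0,0):A a4@(3,3):B a5@(2,1):B a6@(1,0):B

A...B
B....
.B..B
..BB.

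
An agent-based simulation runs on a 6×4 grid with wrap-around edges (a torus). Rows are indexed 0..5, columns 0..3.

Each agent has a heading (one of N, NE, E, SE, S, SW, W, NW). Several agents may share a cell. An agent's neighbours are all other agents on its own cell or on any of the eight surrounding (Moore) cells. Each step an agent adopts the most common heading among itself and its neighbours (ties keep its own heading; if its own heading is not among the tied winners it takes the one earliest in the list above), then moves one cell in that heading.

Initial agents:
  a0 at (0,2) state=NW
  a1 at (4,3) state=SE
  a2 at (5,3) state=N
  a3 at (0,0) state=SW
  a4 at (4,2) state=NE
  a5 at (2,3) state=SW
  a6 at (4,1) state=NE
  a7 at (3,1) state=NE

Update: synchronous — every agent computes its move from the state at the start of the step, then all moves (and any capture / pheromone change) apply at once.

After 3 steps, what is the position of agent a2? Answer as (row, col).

(2, 1)

t=1: a0@(5,1):NW a1@(5,0):SE a2@(4,3):N a3@(1,3):SW a4@(3,3):NE a5@(3,2):SW a6@(3,2):NE a7@(2,2):NE
t=2: a0@(4,0):NW a1@(0,1):SE a2@(3,0):NE a3@(2,2):SW a4@(2,0):NE a5@(2,3):NE a6@(2,3):NE a7@(1,3):NE
t=3: a0@(3,3):NW a1@(1,2):SE a2@(2,1):NE a3@(1,3):NE a4@(1,1):NE a5@(1,0):NE a6@(1,0):NE a7@(0,0):NE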